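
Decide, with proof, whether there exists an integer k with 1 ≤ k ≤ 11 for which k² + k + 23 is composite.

k = 8

At k = 8: 8² + 8 + 23 = 95 = 5·19, which is composite.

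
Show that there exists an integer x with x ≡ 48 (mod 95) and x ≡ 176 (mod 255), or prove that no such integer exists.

gcd(95, 255) = 5. If x ≡ 48 (mod 95) and x ≡ 176 (mod 255), then x ≡ 48 (mod 5) and x ≡ 176 (mod 5).
However 48 ≡ 3 and 176 ≡ 1 (mod 5), and 3 ≠ 1.
Therefore no such x exists.

No, no such integer exists.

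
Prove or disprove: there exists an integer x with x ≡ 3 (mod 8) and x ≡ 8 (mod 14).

Both moduli are multiples of 2 = gcd(8, 14), so any solution would satisfy x ≡ 3 and x ≡ 8 modulo 2 simultaneously.
However 3 ≡ 1 and 8 ≡ 0 (mod 2), and 1 ≠ 0.
So no integer satisfies both congruences.

No such integer exists.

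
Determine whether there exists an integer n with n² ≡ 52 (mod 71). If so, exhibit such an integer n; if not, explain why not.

No, no such integer exists.

Apply Euler's criterion with the prime 71: 52 is a quadratic residue iff 52^35 ≡ 1 (mod 71), and a non-residue iff it is ≡ −1.
Repeated squaring mod 71: 52^2 = 2704 ≡ 6; 52^4 ≡ 6² = 36 ≡ 36; 52^8 ≡ 36² = 1296 ≡ 18; 52^16 ≡ 18² = 324 ≡ 40; 52^32 ≡ 40² = 1600 ≡ 38.
Since 35 = 32 + 2 + 1, 52^35 ≡ 38 · 6 · 52; multiplying out mod 71: 38·6 = 228 ≡ 15, then 15·52 = 780 ≡ 70. Thus 52^35 ≡ 70 ≡ −1 (mod 71).
By Euler's criterion 52 is a quadratic non-residue mod 71: no n satisfies n² ≡ 52 (mod 71).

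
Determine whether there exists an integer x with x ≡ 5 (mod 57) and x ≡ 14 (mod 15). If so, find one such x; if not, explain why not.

gcd(57, 15) = 3. A simultaneous solution exists iff 5 ≡ 14 (mod 3); here 5 mod 3 = 2 = 14 mod 3, so it does.
List candidates x ≡ 5 (mod 57): 5, 62, 119. Modulo 15 these are 5, 2, 14; 119 gives 14 as required.
Verify: 119 = 2·57 + 5 and 119 = 7·15 + 14. ✓

x = 119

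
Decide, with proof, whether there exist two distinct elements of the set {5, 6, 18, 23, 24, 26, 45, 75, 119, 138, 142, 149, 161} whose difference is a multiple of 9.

The pair (5, 23) works.

Both 5 and 23 leave remainder 5 on division by 9; their difference 18 = 2·9 is a multiple of 9.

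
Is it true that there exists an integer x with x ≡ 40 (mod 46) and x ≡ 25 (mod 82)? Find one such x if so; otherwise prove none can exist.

Both moduli are multiples of 2 = gcd(46, 82), so any solution would satisfy x ≡ 40 and x ≡ 25 modulo 2 simultaneously.
But 40 mod 2 = 0 while 25 mod 2 = 1, a contradiction.
So no integer satisfies both congruences.

No such integer exists.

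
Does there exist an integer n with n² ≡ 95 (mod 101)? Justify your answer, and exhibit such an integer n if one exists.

n = 87

Take n = 87. Then 87² = 7569 = 74·101 + 95, so 87² ≡ 95 (mod 101).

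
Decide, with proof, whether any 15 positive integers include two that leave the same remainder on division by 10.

Yes.

Each integer lies in one of the 10 residue classes modulo 10.
Placing 15 integers into 10 classes, some class receives at least two — say a and b.
So a and b have equal remainders mod 10, which is exactly what was to be shown.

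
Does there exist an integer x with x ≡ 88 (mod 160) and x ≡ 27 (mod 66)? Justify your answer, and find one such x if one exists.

Both moduli are multiples of 2 = gcd(160, 66), so any solution would satisfy x ≡ 88 and x ≡ 27 modulo 2 simultaneously.
However 88 ≡ 0 and 27 ≡ 1 (mod 2), and 0 ≠ 1.
Therefore no such x exists.

No such integer exists.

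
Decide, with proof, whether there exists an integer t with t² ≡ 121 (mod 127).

Take t = 11. Then 11² = 121, and since 0 ≤ 121 < 127 this is already reduced: 11² ≡ 121 (mod 127).

t = 11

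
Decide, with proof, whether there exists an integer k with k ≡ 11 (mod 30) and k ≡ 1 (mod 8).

k = 41

Here gcd(30, 8) = 2, and both 11 and 1 leave remainder 1 mod 2, so the system is consistent.
List candidates k ≡ 11 (mod 30): 11, 41. Modulo 8 these are 3, 1; 41 gives 1 as required.
Indeed 41 ≡ 11 (mod 30) and 41 ≡ 1 (mod 8).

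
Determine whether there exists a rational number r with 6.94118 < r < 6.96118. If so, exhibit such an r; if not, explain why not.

Scale by 18: the interval becomes (124.94124, 125.30124), which contains the integer 125.
So r = 125/18 works: it is a ratio of integers, and dividing 18·6.94118 < 125 < 18·6.96118 through by 18 gives 6.94118 < 125/18 < 6.96118.

r = 125/18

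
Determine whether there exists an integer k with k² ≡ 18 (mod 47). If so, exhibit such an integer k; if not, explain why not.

k = 26

Take k = 26. Then 26² = 676 = 14·47 + 18, so 26² ≡ 18 (mod 47).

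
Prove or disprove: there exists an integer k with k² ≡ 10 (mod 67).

k = 12

Take k = 12. Then 12² = 144 = 2·67 + 10, so 12² ≡ 10 (mod 67).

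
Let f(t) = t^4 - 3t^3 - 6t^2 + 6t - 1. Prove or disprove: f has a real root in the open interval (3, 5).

Yes, f has a root in the interval.

f(3) = -37 and f(5) = 129, which have opposite signs.
f is continuous everywhere (it is a polynomial), in particular on [3, 5].
By the Intermediate Value Theorem, f takes the value 0 somewhere in the open interval.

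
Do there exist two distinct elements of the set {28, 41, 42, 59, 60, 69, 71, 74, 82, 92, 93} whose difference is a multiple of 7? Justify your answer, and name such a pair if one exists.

The pair (28, 42) works.

Reduce each element mod 7: 28↦0, 41↦6, 42↦0, 59↦3, 60↦4, 69↦6, 71↦1, 74↦4, 82↦5, 92↦1, 93↦2. The residue 0 repeats (at 28 and 42), and 42 − 28 = 14 = 2·7.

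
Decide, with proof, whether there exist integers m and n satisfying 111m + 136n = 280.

m = 16, n = -11

Since gcd(111, 136) = 1, every integer is an integer combination of 111 and 136.
Run the Euclidean algorithm on 136 and 111: 136 = 1·111 + 25, 111 = 4·25 + 11, 25 = 2·11 + 3, 11 = 3·3 + 2, 3 = 1·2 + 1, 2 = 2·1 + 0.
Unwinding: 1 = 3 − 1·2 = 3 − (11 − 3·3) = −11 + 4·3 = −11 + 4·(25 − 2·11) = 4·25 − 9·11 = 4·25 − 9·(111 − 4·25) = −9·111 + 40·25 = −9·111 + 40·(136 − 1·111) = 40·136 − 49·111, i.e. 111·(-49) + 136·40 = 1.
Multiplying through by 280: m = (-49)·280 = -13720, n = 40·280 = 11200 is a solution.
Adding 101·136 to m and subtracting 101·111 from n gives the tidier solution (16, -11).
Check: 111·16 + 136·(-11) = 1776 − 1496 = 280. ✓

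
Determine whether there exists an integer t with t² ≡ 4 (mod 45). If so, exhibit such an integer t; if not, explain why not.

t = 38 works: 38² = 1444, and 1444 − 4 = 1440 = 32·45.

t = 38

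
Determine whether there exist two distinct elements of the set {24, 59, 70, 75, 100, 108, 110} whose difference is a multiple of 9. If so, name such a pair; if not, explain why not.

Reduce each element modulo 9: 24↦6, 59↦5, 70↦7, 75↦3, 100↦1, 108↦0, 110↦2.
All 7 residues are distinct, so no two elements differ by a multiple of 9.

No such pair exists.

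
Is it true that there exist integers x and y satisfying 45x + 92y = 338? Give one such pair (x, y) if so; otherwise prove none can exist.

Since gcd(45, 92) = 1, every integer is an integer combination of 45 and 92.
Run the Euclidean algorithm on 92 and 45: 92 = 2·45 + 2, 45 = 22·2 + 1, 2 = 2·1 + 0.
Back-substituting, 1 = 45 − 22·2 = 45 − 22·(92 − 2·45) = −22·92 + 45·45; that is, 45·45 + 92·(-22) = 1.
Multiplying through by 338: x = 45·338 = 15210, y = (-22)·338 = -7436 is a solution.
The general solution is x = 15210 + 92k, y = -7436 − 45k; taking k = -165 gives the smaller pair x = 30, y = -11.
Indeed 45·30 + 92·(-11) = 1350 − 1012 = 338.

x = 30, y = -11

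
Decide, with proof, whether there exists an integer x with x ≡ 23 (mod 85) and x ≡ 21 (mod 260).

There is no such integer.

Reduce both congruences modulo 5, which divides 85 and 260: they say x ≡ 23 (mod 5) and x ≡ 21 (mod 5).
But 23 mod 5 = 3 while 21 mod 5 = 1, a contradiction.
Therefore no such x exists.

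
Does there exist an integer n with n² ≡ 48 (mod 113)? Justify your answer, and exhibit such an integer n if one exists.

Apply Euler's criterion with the prime 113: 48 is a quadratic residue iff 48^56 ≡ 1 (mod 113), and a non-residue iff it is ≡ −1.
Squaring successively (mod 113): 48^2 = 2304 ≡ 44; 48^4 ≡ 44² = 1936 ≡ 15; 48^8 ≡ 15² = 225 ≡ 112; 48^16 ≡ 112² = 12544 ≡ 1; 48^32 ≡ 1² = 1 ≡ 1.
Since 56 = 32 + 16 + 8, 48^56 ≡ 1 · 1 · 112; multiplying out mod 113: 1·1 = 1 ≡ 1, then 1·112 = 112 ≡ 112. Thus 48^56 ≡ 112 ≡ −1 (mod 113).
The value −1 means 48 is a non-residue modulo 113, so n² ≡ 48 (mod 113) is impossible.

No, no such integer exists.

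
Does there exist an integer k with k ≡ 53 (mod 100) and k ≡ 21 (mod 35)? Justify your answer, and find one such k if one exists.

Both moduli are multiples of 5 = gcd(100, 35), so any solution would satisfy k ≡ 53 and k ≡ 21 modulo 5 simultaneously.
But 53 mod 5 = 3 while 21 mod 5 = 1, a contradiction.
So no integer satisfies both congruences.

No, no such integer exists.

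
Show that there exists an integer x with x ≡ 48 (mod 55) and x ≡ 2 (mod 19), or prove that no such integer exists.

Since 55 and 19 share no common factor, CRT says the pair of congruences has a solution (unique mod 1045).
Write x = 48 + 55t and require 48 + 55t ≡ 2 (mod 19), i.e. 55t ≡ 11 (mod 19).
55 ≡ 17 (mod 19), so this reads 17t ≡ 11 (mod 19). Invert 17 mod 19 by the Euclidean algorithm: 19 = 1·17 + 2, 17 = 8·2 + 1, 2 = 2·1 + 0; back-substituting, 1 = 17 − 8·2 = 17 − 8·(19 − 1·17) = −8·19 + 9·17. Hence 17·9 ≡ 1, so 17⁻¹ ≡ 9 (mod 19).
Multiplying by 9: t ≡ 9·11 = 99 ≡ 4 (mod 19).
With t = 4: x = 48 + 55·4 = 268.
Check: 268 mod 55 = 48, 268 mod 19 = 2. ✓

x = 268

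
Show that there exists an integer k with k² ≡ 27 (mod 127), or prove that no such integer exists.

No such integer exists.

Apply Euler's criterion with the prime 127: 27 is a quadratic residue iff 27^63 ≡ 1 (mod 127), and a non-residue iff it is ≡ −1.
Squaring successively (mod 127): 27^2 = 729 ≡ 94; 27^4 ≡ 94² = 8836 ≡ 73; 27^8 ≡ 73² = 5329 ≡ 122; 27^16 ≡ 122² = 14884 ≡ 25; 27^32 ≡ 25² = 625 ≡ 117.
Since 63 = 32 + 16 + 8 + 4 + 2 + 1, 27^63 ≡ 117 · 25 · 122 · 73 · 94 · 27; multiplying out mod 127: 117·25 = 2925 ≡ 4, then 4·122 = 488 ≡ 107, then 107·73 = 7811 ≡ 64, then 64·94 = 6016 ≡ 47, then 47·27 = 1269 ≡ 126. Thus 27^63 ≡ 126 ≡ −1 (mod 127).
The value −1 means 27 is a non-residue modulo 127, so k² ≡ 27 (mod 127) is impossible.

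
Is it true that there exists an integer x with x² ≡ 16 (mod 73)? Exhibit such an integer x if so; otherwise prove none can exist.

x = 69

Take x = 69. Then 69² = 4761 = 65·73 + 16, so 69² ≡ 16 (mod 73).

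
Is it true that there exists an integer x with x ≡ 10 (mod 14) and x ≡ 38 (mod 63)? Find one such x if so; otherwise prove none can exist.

x = 38

Here gcd(14, 63) = 7, and both 10 and 38 leave remainder 3 mod 7, so the system is consistent.
The integers ≡ 10 (mod 14) are 10, 24, 38, …; their remainders mod 63 are 10, 24, 38, so x = 38 is the first that is ≡ 38 (mod 63).
Check: 38 mod 14 = 10, 38 mod 63 = 38. ✓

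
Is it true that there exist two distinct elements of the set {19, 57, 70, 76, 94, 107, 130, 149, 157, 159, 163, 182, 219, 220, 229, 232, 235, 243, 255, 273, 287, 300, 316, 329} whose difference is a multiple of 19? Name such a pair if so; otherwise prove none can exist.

The pair (19, 57) works.

Reduce each element mod 19: 19↦0, 57↦0, 70↦13, 76↦0, 94↦18, 107↦12, 130↦16, 149↦16, 157↦5, 159↦7, 163↦11, 182↦11, 219↦10, 220↦11, 229↦1, 232↦4, 235↦7, 243↦15, 255↦8, 273↦7, 287↦2, 300↦15, 316↦12, 329↦6. The residue 0 repeats (at 19 and 57), and 57 − 19 = 38 = 2·19.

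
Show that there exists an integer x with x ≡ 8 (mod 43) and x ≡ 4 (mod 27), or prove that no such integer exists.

The moduli 43 and 27 are coprime, so by the Chinese Remainder Theorem a unique solution modulo 1161 exists.
Write x = 8 + 43t and require 8 + 43t ≡ 4 (mod 27), i.e. 43t ≡ 23 (mod 27).
43 ≡ 16 (mod 27), so this reads 16t ≡ 23 (mod 27). Invert 16 mod 27 by the Euclidean algorithm: 27 = 1·16 + 11, 16 = 1·11 + 5, 11 = 2·5 + 1, 5 = 5·1 + 0; back-substituting, 1 = 11 − 2·5 = 11 − 2·(16 − 1·11) = −2·16 + 3·11 = −2·16 + 3·(27 − 1·16) = 3·27 − 5·16. Hence 16·(-5) ≡ 1, so 16⁻¹ ≡ -5 ≡ 22 (mod 27).
Multiplying by 22: t ≡ 22·23 = 506 ≡ 20 (mod 27).
Taking t = 20 gives x = 8 + 43·20 = 868.
Verify: 868 = 20·43 + 8 and 868 = 32·27 + 4. ✓

x = 868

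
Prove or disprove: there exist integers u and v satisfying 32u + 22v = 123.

gcd(32, 22) = 2, so every integer of the form 32u + 22v is a multiple of 2.
However 123 leaves remainder 1 on division by 2.
Therefore 32u + 22v = 123 has no solution in integers.

There are no such integers.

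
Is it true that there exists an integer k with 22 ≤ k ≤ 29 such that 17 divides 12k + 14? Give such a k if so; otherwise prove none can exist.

For k = 22, 23, …, 29 the values of 12k + 14 modulo 17 are 6, 1, 13, 8, 3, 15, 10, 5 respectively.
None is 0, so 17 never divides 12k + 14 on this range.

There is no such integer k in that range.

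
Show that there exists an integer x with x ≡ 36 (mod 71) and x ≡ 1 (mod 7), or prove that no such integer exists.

x = 36

Since 71 and 7 share no common factor, CRT says the pair of congruences has a solution (unique mod 497).
Any solution of the first congruence is x = 36 + 71t; substituting into the second, 71t ≡ 1 − 36 ≡ 0 (mod 7).
71 ≡ 1 (mod 7), so this reads 1t ≡ 0 (mod 7). t = 0 satisfies this.
Taking t = 0 gives x = 36 + 71·0 = 36.
Check: 36 mod 71 = 36, 36 mod 7 = 1. ✓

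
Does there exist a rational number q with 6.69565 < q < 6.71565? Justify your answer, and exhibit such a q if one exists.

q = 47/7

Scale by 7: the interval becomes (46.86955, 47.00955), which contains the integer 47.
So q = 47/7 works: it is a ratio of integers, and dividing 7·6.69565 < 47 < 7·6.71565 through by 7 gives 6.69565 < 47/7 < 6.71565.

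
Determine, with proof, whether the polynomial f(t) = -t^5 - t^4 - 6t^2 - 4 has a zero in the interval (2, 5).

f has no root in that interval.

f(2) = -76 and f(5) = -3904, both negative, so a sign-change argument is unavailable; we show f keeps this sign on the whole interval.
Substitute t = 2 + u, where 0 < u < 3 on the interval. Expanding, f(2 + u) = -u^5 - 11u^4 - 48u^3 - 110u^2 - 136u - 76.
All 6 nonzero coefficients of this polynomial in u are negative; hence for u > 0 the value is a sum of negative terms (the constant -76 among them).
So f is strictly negative on (2, 5); no root exists in the interval.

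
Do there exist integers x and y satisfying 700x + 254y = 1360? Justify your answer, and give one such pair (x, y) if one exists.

Every value of 700x + 254y is a multiple of gcd(700, 254) = 2; since 2 ∣ 1360, solutions exist.
Dividing through by 2 reduces the equation to 350x + 127y = 680.
Run the Euclidean algorithm on 350 and 127: 350 = 2·127 + 96, 127 = 1·96 + 31, 96 = 3·31 + 3, 31 = 10·3 + 1, 3 = 3·1 + 0.
Working back up the chain: 1 = 31 − 10·3 = 31 − 10·(96 − 3·31) = −10·96 + 31·31 = −10·96 + 31·(127 − 1·96) = 31·127 − 41·96 = 31·127 − 41·(350 − 2·127) = −41·350 + 113·127. So 350·(-41) + 127·113 = 1.
Multiplying through by 680: x = (-41)·680 = -27880, y = 113·680 = 76840 is a solution.
Adding 220·127 to x and subtracting 220·350 from y gives the tidier solution (60, -160).
Indeed 700·60 + 254·(-160) = 42000 − 40640 = 1360.

x = 60, y = -160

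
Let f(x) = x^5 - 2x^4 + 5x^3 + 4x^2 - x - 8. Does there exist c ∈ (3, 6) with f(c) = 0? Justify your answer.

No.

f(3) = 241 and f(6) = 6394, both positive, so a sign-change argument is unavailable; we show f keeps this sign on the whole interval.
Substitute x = 3 + u, where 0 < u < 3 on the interval. Expanding, f(3 + u) = u^5 + 13u^4 + 71u^3 + 211u^2 + 347u + 241.
All 6 nonzero coefficients of this polynomial in u are positive; hence for u > 0 the value is a sum of positive terms (the constant 241 among them).
Therefore f(x) > 0 throughout (3, 6), and f has no zero there.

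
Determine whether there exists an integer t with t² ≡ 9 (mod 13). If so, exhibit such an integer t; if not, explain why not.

Take t = 3. Then 3² = 9, and since 0 ≤ 9 < 13 this is already reduced: 3² ≡ 9 (mod 13).

t = 3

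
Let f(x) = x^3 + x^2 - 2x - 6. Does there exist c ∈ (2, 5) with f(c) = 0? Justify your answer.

No such root exists.

f(2) = 2 and f(5) = 134, both positive, so a sign-change argument is unavailable; we show f keeps this sign on the whole interval.
Shift to the endpoint 2: with x = 2 + u (0 < u < 3), one computes f(2 + u) = u^3 + 7u^2 + 14u + 2.
The nonzero coefficients here are all positive, so for u > 0 every term is positive (or zero), and the constant term 2 is strictly positive.
So f is strictly positive on (2, 5); no root exists in the interval.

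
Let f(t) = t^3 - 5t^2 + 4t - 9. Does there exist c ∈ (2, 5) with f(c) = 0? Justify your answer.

f(2) = -13 and f(5) = 11, which have opposite signs.
f is continuous everywhere (it is a polynomial), in particular on [2, 5].
By the Intermediate Value Theorem, f takes the value 0 somewhere in the open interval.

Yes, such a c exists.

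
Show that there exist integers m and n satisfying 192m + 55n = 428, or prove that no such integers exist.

m = 24, n = -76

Since gcd(192, 55) = 1, every integer is an integer combination of 192 and 55.
Run the Euclidean algorithm on 192 and 55: 192 = 3·55 + 27, 55 = 2·27 + 1, 27 = 27·1 + 0.
Back-substituting, 1 = 55 − 2·27 = 55 − 2·(192 − 3·55) = −2·192 + 7·55; that is, 192·(-2) + 55·7 = 1.
Times 428: 192·(-856) + 55·2996 = 428, so (-856, 2996) solves it.
Adding 16·55 to m and subtracting 16·192 from n gives the tidier solution (24, -76).
Check: 192·24 + 55·(-76) = 4608 − 4180 = 428. ✓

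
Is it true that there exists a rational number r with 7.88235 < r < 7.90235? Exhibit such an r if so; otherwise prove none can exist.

Multiplying by 9: 9·7.88235 = 70.94115 and 9·7.90235 = 71.12115, so the integer 71 lies strictly between them.
So r = 71/9 works: it is a ratio of integers, and dividing 9·7.88235 < 71 < 9·7.90235 through by 9 gives 7.88235 < 71/9 < 7.90235.

r = 71/9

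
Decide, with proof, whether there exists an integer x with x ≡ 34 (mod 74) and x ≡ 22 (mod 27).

Since 74 and 27 share no common factor, CRT says the pair of congruences has a solution (unique mod 1998).
Any solution of the first congruence is x = 34 + 74t; substituting into the second, 74t ≡ 22 − 34 ≡ 15 (mod 27).
74 ≡ 20 (mod 27), so this reads 20t ≡ 15 (mod 27). Note 20·23 = 460 ≡ 1 (mod 27) (as 460 − 1 = 17·27), so 20⁻¹ ≡ 23.
Multiplying by 23: t ≡ 23·15 = 345 ≡ 21 (mod 27).
Taking t = 21 gives x = 34 + 74·21 = 1588.
Verify: 1588 = 21·74 + 34 and 1588 = 58·27 + 22. ✓

x = 1588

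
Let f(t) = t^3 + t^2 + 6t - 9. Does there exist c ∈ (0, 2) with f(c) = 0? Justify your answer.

Such a root exists.

f(0) = -9 and f(2) = 15, which have opposite signs.
f is continuous everywhere (it is a polynomial), in particular on [0, 2].
The Intermediate Value Theorem then guarantees some c ∈ (0, 2) with f(c) = 0.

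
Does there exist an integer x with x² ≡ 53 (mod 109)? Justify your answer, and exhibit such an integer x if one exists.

Apply Euler's criterion with the prime 109: 53 is a quadratic residue iff 53^54 ≡ 1 (mod 109), and a non-residue iff it is ≡ −1.
Squaring successively (mod 109): 53^2 = 2809 ≡ 84; 53^4 ≡ 84² = 7056 ≡ 80; 53^8 ≡ 80² = 6400 ≡ 78; 53^16 ≡ 78² = 6084 ≡ 89; 53^32 ≡ 89² = 7921 ≡ 73.
Since 54 = 32 + 16 + 4 + 2, 53^54 ≡ 73 · 89 · 80 · 84; multiplying out mod 109: 73·89 = 6497 ≡ 66, then 66·80 = 5280 ≡ 48, then 48·84 = 4032 ≡ 108. Thus 53^54 ≡ 108 ≡ −1 (mod 109).
The value −1 means 53 is a non-residue modulo 109, so x² ≡ 53 (mod 109) is impossible.

No, no such integer exists.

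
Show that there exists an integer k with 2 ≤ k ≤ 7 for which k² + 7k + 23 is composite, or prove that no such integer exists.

At k = 7: 7² + 7·7 + 23 = 121 = 11·11, which is composite.

k = 7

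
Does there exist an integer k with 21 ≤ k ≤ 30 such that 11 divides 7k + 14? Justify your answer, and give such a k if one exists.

For k = 21, 22, …, 30 the values of 7k + 14 modulo 11 are 7, 3, 10, 6, 2, 9, 5, 1, 8, 4 respectively.
None is 0, so 11 never divides 7k + 14 on this range.

No, no such integer k in that range exists.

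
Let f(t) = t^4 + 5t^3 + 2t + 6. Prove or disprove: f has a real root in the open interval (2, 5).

f has no root in that interval.

The endpoint values f(2) = 66 and f(5) = 1266 are both positive. Claim: f(t) > 0 for every t in (2, 5).
Substitute t = 2 + u, where 0 < u < 3 on the interval. Expanding, f(2 + u) = u^4 + 13u^3 + 54u^2 + 94u + 66.
All 5 nonzero coefficients of this polynomial in u are positive; hence for u > 0 the value is a sum of positive terms (the constant 66 among them).
Therefore f(t) > 0 throughout (2, 5), and f has no zero there.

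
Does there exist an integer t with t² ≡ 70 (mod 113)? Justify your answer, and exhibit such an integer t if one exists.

Apply Euler's criterion with the prime 113: 70 is a quadratic residue iff 70^56 ≡ 1 (mod 113), and a non-residue iff it is ≡ −1.
Repeated squaring mod 113: 70^2 = 4900 ≡ 41; 70^4 ≡ 41² = 1681 ≡ 99; 70^8 ≡ 99² = 9801 ≡ 83; 70^16 ≡ 83² = 6889 ≡ 109; 70^32 ≡ 109² = 11881 ≡ 16.
Since 56 = 32 + 16 + 8, 70^56 ≡ 16 · 109 · 83; multiplying out mod 113: 16·109 = 1744 ≡ 49, then 49·83 = 4067 ≡ 112. Thus 70^56 ≡ 112 ≡ −1 (mod 113).
The value −1 means 70 is a non-residue modulo 113, so t² ≡ 70 (mod 113) is impossible.

No such integer exists.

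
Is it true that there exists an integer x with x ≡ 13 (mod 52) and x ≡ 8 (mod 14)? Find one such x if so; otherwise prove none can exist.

Reduce both congruences modulo 2, which divides 52 and 14: they say x ≡ 13 (mod 2) and x ≡ 8 (mod 2).
But 13 mod 2 = 1 while 8 mod 2 = 0, a contradiction.
So no integer satisfies both congruences.

No, no such integer exists.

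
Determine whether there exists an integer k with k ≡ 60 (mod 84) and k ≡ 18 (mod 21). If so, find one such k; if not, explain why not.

Here gcd(84, 21) = 21, and both 60 and 18 leave remainder 18 mod 21, so the system is consistent.
In fact k = 60 itself already satisfies 60 mod 21 = 18.
Indeed 60 ≡ 60 (mod 84) and 60 ≡ 18 (mod 21).

k = 60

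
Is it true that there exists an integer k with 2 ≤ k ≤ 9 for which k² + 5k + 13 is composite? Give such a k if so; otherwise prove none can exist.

At k = 8: 8² + 5·8 + 13 = 117 = 3·39, which is composite.

k = 8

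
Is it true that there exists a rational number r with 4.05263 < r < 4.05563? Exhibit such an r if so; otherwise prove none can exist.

Multiplying by 18: 18·4.05263 = 72.94734 and 18·4.05563 = 73.00134, so the integer 73 lies strictly between them.
Hence 73/18 is a rational number with 4.05263 < 73/18 < 4.05563.

r = 73/18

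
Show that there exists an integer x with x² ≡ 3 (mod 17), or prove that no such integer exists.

Computing x² mod 17 for x = 0, 1, …, 8 (enough, by the symmetry x ↦ 17 − x) gives 0, 1, 4, 9, 16, 8, 2, 15, 13.
The set of squares mod 17 is therefore {0, 1, 2, 4, 8, 9, 13, 15, 16}, which does not contain 3.
Hence no integer x has x² ≡ 3 (mod 17).

No, no such integer exists.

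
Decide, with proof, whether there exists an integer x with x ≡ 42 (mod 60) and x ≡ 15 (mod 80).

No, no such integer exists.

Both moduli are multiples of 20 = gcd(60, 80), so any solution would satisfy x ≡ 42 and x ≡ 15 modulo 20 simultaneously.
These are incompatible: 42 − 15 = 27 is not divisible by 20.
Therefore no such x exists.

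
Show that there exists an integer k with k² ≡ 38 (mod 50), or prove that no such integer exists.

No, no such integer exists.

Reduce modulo 5, which divides 50: we would need k² ≡ 3 (mod 5).
Since (5 − k)² ≡ k² (mod 5), it suffices to square k = 0, 1, …, 2: the residues are 0, 1, 4.
The set of squares mod 5 is therefore {0, 1, 4}, which does not contain 3.
Hence no integer k has k² ≡ 38 (mod 50).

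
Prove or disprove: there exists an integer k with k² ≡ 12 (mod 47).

Take k = 24. Then 24² = 576 = 12·47 + 12, so 24² ≡ 12 (mod 47).

k = 24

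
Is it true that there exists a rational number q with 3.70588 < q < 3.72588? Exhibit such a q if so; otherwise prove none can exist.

Look for a denominator N such that an integer falls strictly between N·3.70588 and N·3.72588. N = 7 works: 7·3.70588 = 25.94116 < 26 < 26.08116 = 7·3.72588.
So q = 26/7 works: it is a ratio of integers, and dividing 7·3.70588 < 26 < 7·3.72588 through by 7 gives 3.70588 < 26/7 < 3.72588.

q = 26/7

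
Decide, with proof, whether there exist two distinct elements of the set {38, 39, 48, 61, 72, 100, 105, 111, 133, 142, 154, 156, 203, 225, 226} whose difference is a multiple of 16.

Residues mod 16: 38↦6, 39↦7, 48↦0, 61↦13, 72↦8, 100↦4, 105↦9, 111↦15, 133↦5, 142↦14, 154↦10, 156↦12, 203↦11, 225↦1, 226↦2.
These 15 residues are pairwise different, hence no difference of two elements is divisible by 16.

No, no such pair exists.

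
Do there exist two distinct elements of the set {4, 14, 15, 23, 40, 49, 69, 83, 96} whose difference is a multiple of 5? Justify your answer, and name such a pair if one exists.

4 and 14 are such a pair.

Both 4 and 14 leave remainder 4 on division by 5; their difference 10 = 2·5 is a multiple of 5.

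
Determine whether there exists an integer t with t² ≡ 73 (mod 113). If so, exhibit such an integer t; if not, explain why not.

113 is prime, so by Euler's criterion 73 is a square mod 113 iff 73^((113−1)/2) = 73^56 ≡ 1 (mod 113).
Repeated squaring mod 113: 73^2 = 5329 ≡ 18; 73^4 ≡ 18² = 324 ≡ 98; 73^8 ≡ 98² = 9604 ≡ 112; 73^16 ≡ 112² = 12544 ≡ 1; 73^32 ≡ 1² = 1 ≡ 1.
Since 56 = 32 + 16 + 8, 73^56 ≡ 1 · 1 · 112; multiplying out mod 113: 1·1 = 1 ≡ 1, then 1·112 = 112 ≡ 112. Thus 73^56 ≡ 112 ≡ −1 (mod 113).
By Euler's criterion 73 is a quadratic non-residue mod 113: no t satisfies t² ≡ 73 (mod 113).

No such integer exists.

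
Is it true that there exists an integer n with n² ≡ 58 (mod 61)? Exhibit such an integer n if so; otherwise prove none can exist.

Take n = 34. Then 34² = 1156 = 18·61 + 58, so 34² ≡ 58 (mod 61).

n = 34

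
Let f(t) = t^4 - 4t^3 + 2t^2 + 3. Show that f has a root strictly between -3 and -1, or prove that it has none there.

The endpoint values f(-3) = 210 and f(-1) = 10 are both positive. Claim: f(t) > 0 for every t in (-3, -1).
Substitute t = -1 − u, where 0 < u < 2 on the interval. Expanding, f(-1 − u) = u^4 + 8u^3 + 20u^2 + 20u + 10.
The nonzero coefficients here are all positive, so for u > 0 every term is positive (or zero), and the constant term 10 is strictly positive.
So f is strictly positive on (-3, -1); no root exists in the interval.

f has no root in that interval.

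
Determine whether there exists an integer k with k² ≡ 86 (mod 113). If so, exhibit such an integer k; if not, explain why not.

113 is prime, so by Euler's criterion 86 is a square mod 113 iff 86^((113−1)/2) = 86^56 ≡ 1 (mod 113).
Repeated squaring mod 113: 86^2 = 7396 ≡ 51; 86^4 ≡ 51² = 2601 ≡ 2; 86^8 ≡ 2² = 4 ≡ 4; 86^16 ≡ 4² = 16 ≡ 16; 86^32 ≡ 16² = 256 ≡ 30.
Since 56 = 32 + 16 + 8, 86^56 ≡ 30 · 16 · 4; multiplying out mod 113: 30·16 = 480 ≡ 28, then 28·4 = 112 ≡ 112. Thus 86^56 ≡ 112 ≡ −1 (mod 113).
The value −1 means 86 is a non-residue modulo 113, so k² ≡ 86 (mod 113) is impossible.

No such integer exists.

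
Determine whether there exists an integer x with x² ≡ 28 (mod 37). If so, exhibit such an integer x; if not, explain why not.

x = 19 works: 19² = 361, and 361 − 28 = 333 = 9·37.

x = 19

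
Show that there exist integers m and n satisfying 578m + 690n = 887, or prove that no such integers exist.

No, no such integers exist.

Any value of 578m + 690n is a multiple of gcd(578, 690) = 2.
But 887 = 2·443 + 1, so 2 ∤ 887.
Hence no integers m, n satisfy the equation.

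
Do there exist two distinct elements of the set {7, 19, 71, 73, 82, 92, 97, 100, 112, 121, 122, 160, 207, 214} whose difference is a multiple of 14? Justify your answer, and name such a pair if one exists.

Two integers differ by a multiple of 14 exactly when they have the same residue mod 14. The residues are 7↦7, 19↦5, 71↦1, 73↦3, 82↦12, 92↦8, 97↦13, 100↦2, 112↦0, 121↦9, 122↦10, 160↦6, 207↦11, 214↦4.
These 14 residues are pairwise different, hence no difference of two elements is divisible by 14.

No such pair exists.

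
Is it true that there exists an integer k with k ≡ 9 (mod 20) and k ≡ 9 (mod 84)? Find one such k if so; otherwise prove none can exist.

k = 9

The moduli are not coprime: gcd(20, 84) = 4. Compatibility requires 4 ∣ (9 − 9) = 0, which holds, so solutions exist.
The smallest candidate k = 9 works directly: 9 ≡ 9 (mod 84).
Verify: 9 = 0·20 + 9 and 9 = 0·84 + 9. ✓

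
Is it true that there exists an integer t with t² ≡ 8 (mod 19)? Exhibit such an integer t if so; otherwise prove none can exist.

There is no such integer.

Squares mod 19 repeat after t = 9 (as (−t)² = t²); for t = 0..9 they are 0, 1, 4, 9, 16, 6, 17, 11, 7, 5.
So the quadratic residues mod 19 are {0, 1, 4, 5, 6, 7, 9, 11, 16, 17}, and 8 is not among them.
Hence no integer t has t² ≡ 8 (mod 19).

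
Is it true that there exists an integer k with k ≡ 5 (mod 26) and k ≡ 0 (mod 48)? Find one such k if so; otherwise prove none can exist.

There is no such integer.

gcd(26, 48) = 2. If k ≡ 5 (mod 26) and k ≡ 0 (mod 48), then k ≡ 5 (mod 2) and k ≡ 0 (mod 2).
But 5 mod 2 = 1 while 0 mod 2 = 0, a contradiction.
Hence the system has no solution.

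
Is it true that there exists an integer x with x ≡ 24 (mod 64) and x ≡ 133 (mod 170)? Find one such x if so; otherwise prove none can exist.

gcd(64, 170) = 2. If x ≡ 24 (mod 64) and x ≡ 133 (mod 170), then x ≡ 24 (mod 2) and x ≡ 133 (mod 2).
However 24 ≡ 0 and 133 ≡ 1 (mod 2), and 0 ≠ 1.
Therefore no such x exists.

There is no such integer.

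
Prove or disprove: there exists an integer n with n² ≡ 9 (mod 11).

n = 3

Take n = 3. Then 3² = 9, and since 0 ≤ 9 < 11 this is already reduced: 3² ≡ 9 (mod 11).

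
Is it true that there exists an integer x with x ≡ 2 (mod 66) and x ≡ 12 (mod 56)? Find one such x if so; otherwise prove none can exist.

The moduli are not coprime: gcd(66, 56) = 2. Compatibility requires 2 ∣ (12 − 2) = 10, which holds, so solutions exist.
The integers ≡ 2 (mod 66) are 2, 68, …; their remainders mod 56 are 2, 12, so x = 68 is the first that is ≡ 12 (mod 56).
Verify: 68 = 1·66 + 2 and 68 = 1·56 + 12. ✓

x = 68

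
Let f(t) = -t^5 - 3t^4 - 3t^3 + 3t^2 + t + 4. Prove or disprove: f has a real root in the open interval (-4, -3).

f has no root in that interval.

f(-4) = 496 and f(-3) = 109, both positive, so a sign-change argument is unavailable; we show f keeps this sign on the whole interval.
Shift to the endpoint -3: with t = -3 − u (0 < u < 1), one computes f(-3 − u) = u^5 + 12u^4 + 57u^3 + 138u^2 + 179u + 109.
The nonzero coefficients here are all positive, so for u > 0 every term is positive (or zero), and the constant term 109 is strictly positive.
Therefore f(t) > 0 throughout (-4, -3), and f has no zero there.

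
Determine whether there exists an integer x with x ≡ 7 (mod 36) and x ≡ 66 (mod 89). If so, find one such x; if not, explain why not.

Since 36 and 89 share no common factor, CRT says the pair of congruences has a solution (unique mod 3204).
Any solution of the first congruence is x = 7 + 36t; substituting into the second, 36t ≡ 66 − 7 ≡ 59 (mod 89).
Note 36·47 = 1692 ≡ 1 (mod 89) (as 1692 − 1 = 19·89), so 36⁻¹ ≡ 47.
Multiplying by 47: t ≡ 47·59 = 2773 ≡ 14 (mod 89).
Taking t = 14 gives x = 7 + 36·14 = 511.
Indeed 511 ≡ 7 (mod 36) and 511 ≡ 66 (mod 89).

x = 511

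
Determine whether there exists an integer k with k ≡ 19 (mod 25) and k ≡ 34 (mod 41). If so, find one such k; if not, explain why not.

Since 25 and 41 share no common factor, CRT says the pair of congruences has a solution (unique mod 1025).
Any solution of the first congruence is k = 19 + 25t; substituting into the second, 25t ≡ 34 − 19 ≡ 15 (mod 41).
To invert 25 modulo 41: 41 = 1·25 + 16, 25 = 1·16 + 9, 16 = 1·9 + 7, 9 = 1·7 + 2, 7 = 3·2 + 1, 2 = 2·1 + 0, and unwinding, 1 = 7 − 3·2 = 7 − 3·(9 − 1·7) = −3·9 + 4·7 = −3·9 + 4·(16 − 1·9) = 4·16 − 7·9 = 4·16 − 7·(25 − 1·16) = −7·25 + 11·16 = −7·25 + 11·(41 − 1·25) = 11·41 − 18·25. Thus 25⁻¹ ≡ -18 ≡ 23 (mod 41).
Multiplying by 23: t ≡ 23·15 = 345 ≡ 17 (mod 41).
With t = 17: k = 19 + 25·17 = 444.
Check: 444 mod 25 = 19, 444 mod 41 = 34. ✓

k = 444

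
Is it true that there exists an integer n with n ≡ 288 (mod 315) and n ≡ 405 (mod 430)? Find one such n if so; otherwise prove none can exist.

Reduce both congruences modulo 5, which divides 315 and 430: they say n ≡ 288 (mod 5) and n ≡ 405 (mod 5).
These are incompatible: 288 − 405 = -117 is not divisible by 5.
So no integer satisfies both congruences.

No such integer exists.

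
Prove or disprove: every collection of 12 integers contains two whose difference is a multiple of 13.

Take the 12 consecutive integers 57, 58, …, 68: their residues mod 13 are all distinct because 12 ≤ 13.
The differences between them range over 1, …, 11, none of which is divisible by 13.

No, the set {57, 58, 59, 60, 61, 62, 63, 64, 65, 66, 67, 68} is a counterexample.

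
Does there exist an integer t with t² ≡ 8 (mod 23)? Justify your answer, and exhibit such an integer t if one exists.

Take t = 10. Then 10² = 100 = 4·23 + 8, so 10² ≡ 8 (mod 23).

t = 10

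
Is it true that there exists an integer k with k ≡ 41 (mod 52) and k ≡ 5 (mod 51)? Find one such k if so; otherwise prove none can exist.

k = 821

Since 52 and 51 share no common factor, CRT says the pair of congruences has a solution (unique mod 2652).
Any solution of the first congruence is k = 41 + 52t; substituting into the second, 52t ≡ 5 − 41 ≡ 15 (mod 51).
52 ≡ 1 (mod 51), so this reads 1t ≡ 15 (mod 51). So t ≡ 15 (mod 51).
With t = 15: k = 41 + 52·15 = 821.
Check: 821 mod 52 = 41, 821 mod 51 = 5. ✓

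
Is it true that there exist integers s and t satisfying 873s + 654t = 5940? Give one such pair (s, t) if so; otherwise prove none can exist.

s = 54, t = -63

Every value of 873s + 654t is a multiple of gcd(873, 654) = 3; since 3 ∣ 5940, solutions exist.
Dividing through by 3 reduces the equation to 291s + 218t = 1980.
Run the Euclidean algorithm on 291 and 218: 291 = 1·218 + 73, 218 = 2·73 + 72, 73 = 1·72 + 1, 72 = 72·1 + 0.
Working back up the chain: 1 = 73 − 1·72 = 73 − (218 − 2·73) = −218 + 3·73 = −218 + 3·(291 − 1·218) = 3·291 − 4·218. So 291·3 + 218·(-4) = 1.
Scaling by 1980 gives the particular solution (s, t) = (5940, -7920).
Shifting by a multiple of (218, −291) keeps it a solution: s = 5940 − 27·218 = 54, t = -7920 + 27·291 = -63.
Indeed 873·54 + 654·(-63) = 47142 − 41202 = 5940.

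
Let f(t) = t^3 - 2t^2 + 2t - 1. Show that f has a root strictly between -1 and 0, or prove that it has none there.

No such root exists.

f(-1) = -6 and f(0) = -1, both negative.
f'(t) = 3t^2 - 4t + 2 has discriminant (-4)² − 4·3·2 = -8 < 0, so f' has no real roots and is positive for every real t.
Hence f is strictly increasing on ℝ, and in particular on [-1, 0]. A strictly monotone function with same-sign endpoint values stays negative on the whole interval, so f has no zero in (-1, 0).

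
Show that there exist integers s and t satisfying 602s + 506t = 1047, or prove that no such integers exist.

No such integers exist.

Both 602 and 506 are divisible by gcd(602, 506) = 2, hence so is any combination 602s + 506t.
However 1047 leaves remainder 1 on division by 2.
Therefore 602s + 506t = 1047 has no solution in integers.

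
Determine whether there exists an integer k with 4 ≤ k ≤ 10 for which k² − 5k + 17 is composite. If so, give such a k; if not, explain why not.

The values for k = 4, 5, …, 10 are 13, 17, 23, 31, 41, 53, 67, and each of these is prime.
So no value in the range makes the expression composite.

No, no such integer k in that range exists.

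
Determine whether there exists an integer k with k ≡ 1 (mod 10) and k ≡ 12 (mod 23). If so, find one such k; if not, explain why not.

The moduli 10 and 23 are coprime, so by the Chinese Remainder Theorem a unique solution modulo 230 exists.
Any solution of the first congruence is k = 1 + 10t; substituting into the second, 10t ≡ 12 − 1 ≡ 11 (mod 23).
Invert 10 mod 23 by the Euclidean algorithm: 23 = 2·10 + 3, 10 = 3·3 + 1, 3 = 3·1 + 0; back-substituting, 1 = 10 − 3·3 = 10 − 3·(23 − 2·10) = −3·23 + 7·10. Hence 10·7 ≡ 1, so 10⁻¹ ≡ 7 (mod 23).
Therefore t ≡ 7·11 = 77 ≡ 8 (mod 23).
With t = 8: k = 1 + 10·8 = 81.
Indeed 81 ≡ 1 (mod 10) and 81 ≡ 12 (mod 23).

k = 81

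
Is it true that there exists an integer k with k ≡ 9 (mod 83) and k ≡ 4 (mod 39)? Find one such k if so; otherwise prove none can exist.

k = 3163

The moduli 83 and 39 are coprime, so by the Chinese Remainder Theorem a unique solution modulo 3237 exists.
Write k = 9 + 83t and require 9 + 83t ≡ 4 (mod 39), i.e. 83t ≡ 34 (mod 39).
83 ≡ 5 (mod 39), so this reads 5t ≡ 34 (mod 39). Invert 5 mod 39 by the Euclidean algorithm: 39 = 7·5 + 4, 5 = 1·4 + 1, 4 = 4·1 + 0; back-substituting, 1 = 5 − 1·4 = 5 − (39 − 7·5) = −39 + 8·5. Hence 5·8 ≡ 1, so 5⁻¹ ≡ 8 (mod 39).
Therefore t ≡ 8·34 = 272 ≡ 38 (mod 39).
With t = 38: k = 9 + 83·38 = 3163.
Verify: 3163 = 38·83 + 9 and 3163 = 81·39 + 4. ✓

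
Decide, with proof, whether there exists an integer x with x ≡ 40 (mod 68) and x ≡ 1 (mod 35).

x = 176

gcd(68, 35) = 1, so the Chinese Remainder Theorem guarantees exactly one residue class mod 2380 satisfying both.
Any solution of the first congruence is x = 40 + 68t; substituting into the second, 68t ≡ 1 − 40 ≡ 31 (mod 35).
68 ≡ 33 (mod 35), so this reads 33t ≡ 31 (mod 35). Note 33·17 = 561 ≡ 1 (mod 35) (as 561 − 1 = 16·35), so 33⁻¹ ≡ 17.
Multiplying by 17: t ≡ 17·31 = 527 ≡ 2 (mod 35).
With t = 2: x = 40 + 68·2 = 176.
Check: 176 mod 68 = 40, 176 mod 35 = 1. ✓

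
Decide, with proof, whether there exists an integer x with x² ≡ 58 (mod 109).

Apply Euler's criterion with the prime 109: 58 is a quadratic residue iff 58^54 ≡ 1 (mod 109), and a non-residue iff it is ≡ −1.
Repeated squaring mod 109: 58^2 = 3364 ≡ 94; 58^4 ≡ 94² = 8836 ≡ 7; 58^8 ≡ 7² = 49 ≡ 49; 58^16 ≡ 49² = 2401 ≡ 3; 58^32 ≡ 3² = 9 ≡ 9.
Since 54 = 32 + 16 + 4 + 2, 58^54 ≡ 9 · 3 · 7 · 94; multiplying out mod 109: 9·3 = 27 ≡ 27, then 27·7 = 189 ≡ 80, then 80·94 = 7520 ≡ 108. Thus 58^54 ≡ 108 ≡ −1 (mod 109).
The value −1 means 58 is a non-residue modulo 109, so x² ≡ 58 (mod 109) is impossible.

No, no such integer exists.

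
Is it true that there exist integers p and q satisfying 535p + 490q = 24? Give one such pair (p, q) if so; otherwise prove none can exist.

There are no such integers.

Both 535 and 490 are divisible by gcd(535, 490) = 5, hence so is any combination 535p + 490q.
However 24 leaves remainder 4 on division by 5.
Hence no integers p, q satisfy the equation.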